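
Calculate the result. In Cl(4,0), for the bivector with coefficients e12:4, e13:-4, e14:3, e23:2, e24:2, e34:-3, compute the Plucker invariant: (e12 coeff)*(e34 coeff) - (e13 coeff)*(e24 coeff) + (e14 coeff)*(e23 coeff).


Plucker relation: af - be + cd
a*f = 4*(-3) = -12
b*e = (-4)*2 = -8
c*d = 3*2 = 6
af - be + cd = -12 - (-8) + 6
= 2


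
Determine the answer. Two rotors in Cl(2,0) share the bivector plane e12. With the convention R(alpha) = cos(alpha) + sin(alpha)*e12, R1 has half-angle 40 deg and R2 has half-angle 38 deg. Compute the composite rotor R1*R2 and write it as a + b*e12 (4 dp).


Same-plane rotors commute and their half-angles add:
R1*R2 = cos(a1 + a2) + sin(a1 + a2)*e12.
a1 + a2 = 40 + 38 = 78 deg
cos(78 deg) = 0.2079
sin(78 deg) = 0.9781
R1*R2 = 0.2079 + 0.9781*e12


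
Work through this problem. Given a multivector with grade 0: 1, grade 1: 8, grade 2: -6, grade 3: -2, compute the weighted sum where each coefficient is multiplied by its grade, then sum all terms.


Grade-weighted sum = sum of grade_k * coefficient_k
0*1 = 0
1*8 = 8
2*(-6) = -12
3*(-2) = -6
Total = 0 + 8 + (-12) + (-6) = -10


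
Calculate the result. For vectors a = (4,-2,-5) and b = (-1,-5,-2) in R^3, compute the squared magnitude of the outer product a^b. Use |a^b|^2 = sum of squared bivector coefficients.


a wedge b = (a1*b2 - a2*b1)*e12 + (a1*b3 - a3*b1)*e13 + (a2*b3 - a3*b2)*e23
e12 coeff: 4*(-5) - (-2)*(-1) = -20 - 2 = -22
e13 coeff: 4*(-2) - (-5)*(-1) = -8 - 5 = -13
e23 coeff: (-2)*(-2) - (-5)*(-5) = 4 - 25 = -21
|a wedge b|^2 = (-22)^2 + (-13)^2 + (-21)^2
= 484 + 169 + 441
= 1094


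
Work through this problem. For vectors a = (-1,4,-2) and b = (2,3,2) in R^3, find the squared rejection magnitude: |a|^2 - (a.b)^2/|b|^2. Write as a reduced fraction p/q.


|a|^2 = (-1)^2 + 4^2 + (-2)^2 = 21
|b|^2 = 2^2 + 3^2 + 2^2 = 17
a . b = (-1)*2 + 4*3 + (-2)*2 = 6
(a.b)^2 = 6^2 = 36
|rej|^2 = 21 - 36/17
= (357 - 36)/17
= 321/17
In lowest terms: 321/17


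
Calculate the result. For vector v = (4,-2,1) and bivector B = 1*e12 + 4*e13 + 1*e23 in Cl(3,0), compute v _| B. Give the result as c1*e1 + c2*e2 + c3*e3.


Left contraction v _| B = <vB>_1 (grade-1 part of the geometric product vB).
Using e1_|e12 = e2, e2_|e12 = -e1, e1_|e13 = e3, e3_|e13 = -e1, e2_|e23 = e3, e3_|e23 = -e2:
e1 coeff: -v2*b12 - v3*b13 = -(-2)*(1) - (1)*(4) = -2
e2 coeff: v1*b12 - v3*b23 = (4)*(1) - (1)*(1) = 3
e3 coeff: v1*b13 + v2*b23 = (4)*(4) + (-2)*(1) = 14
v _| B = -2*e1 + 3*e2 + 14*e3


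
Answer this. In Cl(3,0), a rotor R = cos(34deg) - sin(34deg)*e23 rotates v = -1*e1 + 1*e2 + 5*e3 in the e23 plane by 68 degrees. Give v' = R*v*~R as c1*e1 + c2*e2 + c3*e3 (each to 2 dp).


Rotor R = cos(34deg) - sin(34deg)*e23
Rotation angle theta = 2 * 34 = 68 degrees in the e23 plane (e2 -> e3).
The component perpendicular to the plane (e1) is invariant: v'_1 = v1 = -1.00
cos(68deg) = 0.3746, sin(68deg) = 0.9272
v'_2 = v2*cos(theta) - v3*sin(theta) = 1*0.3746 - 5*0.9272 = -4.26
v'_3 = v2*sin(theta) + v3*cos(theta) = 1*0.9272 + 5*0.3746 = 2.80
v' = -1.00*e1 - 4.26*e2 + 2.80*e3


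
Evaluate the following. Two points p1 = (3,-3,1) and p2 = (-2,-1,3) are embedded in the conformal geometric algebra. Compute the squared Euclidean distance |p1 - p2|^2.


p1 - p2 = (5, -2, -2)
|p1 - p2|^2 = 5^2 + (-2)^2 + (-2)^2
= 25 + 4 + 4
= 33


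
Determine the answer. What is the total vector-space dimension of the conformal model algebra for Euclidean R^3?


The conformal model of R^3 uses Cl(4,1): the 3 Euclidean generators plus two extra orthogonal generators e+ (e+^2 = +1) and e- (e-^2 = -1), from which the null vectors e0, einf are built.
Number of generators m = 3 + 2 = 5.
dim Cl(p,q) = 2^m = 2^5 = 32


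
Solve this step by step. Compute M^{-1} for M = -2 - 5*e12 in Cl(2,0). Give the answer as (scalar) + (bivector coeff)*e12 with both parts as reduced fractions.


M = -2 - 5*e12, where e12^2 = -1.
Since M commutes with its reverse ~M = a - b*e12, M * ~M = a^2 - b^2*e12^2 = a^2 + b^2.
So M^{-1} = ~M / (a^2 + b^2) = (a - b*e12)/(a^2 + b^2).
a^2 + b^2 = 4 + 25 = 29
Scalar part = -2/29 = -2/29
Bivector coeff = 5/29 = 5/29
M^{-1} = -2/29 + 5/29*e12


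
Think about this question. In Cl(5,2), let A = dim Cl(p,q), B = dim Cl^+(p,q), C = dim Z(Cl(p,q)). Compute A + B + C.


n = 5 + 2 = 7
Total dim = 2^7 = 128
Even subalgebra dim = 2^6 = 64
n is odd, so center dim = 2
Sum = 128 + 64 + 2 = 194


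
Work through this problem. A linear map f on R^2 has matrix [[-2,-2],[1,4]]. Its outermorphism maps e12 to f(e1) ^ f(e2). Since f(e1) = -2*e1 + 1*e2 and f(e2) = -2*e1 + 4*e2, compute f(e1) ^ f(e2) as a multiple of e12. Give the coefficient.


The outermorphism of a linear map f sends e1^e2 to f(e1)^f(e2).
f(e1) = -2*e1 + 1*e2
f(e2) = -2*e1 + 4*e2
f(e1) ^ f(e2) = (-2*e1 + 1*e2) ^ (-2*e1 + 4*e2)
= (-2)*4*e12 + 1*(-2)*e21
= (-8 - (-2))*e12
= -6*e12
Coefficient = -6


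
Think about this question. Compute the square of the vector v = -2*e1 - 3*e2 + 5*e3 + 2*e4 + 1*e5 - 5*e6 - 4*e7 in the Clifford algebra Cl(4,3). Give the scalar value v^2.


v^2 = sum of c_i^2 * e_i^2
Positive signature terms (e_i^2 = +1): (-2)^2 + (-3)^2 + 5^2 + 2^2 = 42
Negative signature terms (e_j^2 = -1): 1^2 + (-5)^2 + (-4)^2 = 42
v^2 = 42 - 42 = 0


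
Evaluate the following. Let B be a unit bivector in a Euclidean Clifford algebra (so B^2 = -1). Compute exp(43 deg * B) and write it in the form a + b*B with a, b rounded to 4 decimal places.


For a unit bivector B with B^2 = -1, the exponential series gives
e^(theta*B) = cos(theta) + sin(theta)*B (the GA analogue of Euler's formula).
theta = 43 degrees = 0.750492 rad
cos(43 deg) = 0.7314
sin(43 deg) = 0.6820
exp(theta*B) = 0.7314 + 0.6820*B


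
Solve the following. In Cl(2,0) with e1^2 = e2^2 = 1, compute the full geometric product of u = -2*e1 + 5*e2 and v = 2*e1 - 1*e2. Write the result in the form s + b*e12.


Expand: (-2*e1 + 5*e2)(2*e1 - 1*e2)
= (-2)*2*e1e1 + (-2)*(-1)*e1e2 + 5*2*e2e1 + 5*(-1)*e2e2
Using e1^2 = e2^2 = 1, e2e1 = -e1e2:
Scalar part s = (-2)*2 + 5*(-1) = -4 + (-5) = -9
Bivector part b = (-2)*(-1) - 5*2 = 2 - 10 = -8
uv = -9 - 8*e12


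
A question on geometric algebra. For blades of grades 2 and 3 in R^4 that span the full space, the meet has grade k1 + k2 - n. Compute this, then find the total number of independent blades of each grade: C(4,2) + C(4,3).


Meet grade = grade(A) + grade(B) - n
= 2 + 3 - 4 = 1
C(4,2) = 6
C(4,3) = 4
dim_A + dim_B = 6 + 4 = 10


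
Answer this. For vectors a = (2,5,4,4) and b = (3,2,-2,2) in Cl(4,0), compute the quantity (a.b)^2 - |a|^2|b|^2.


a . b = 2*3 + 5*2 + 4*(-2) + 4*2
= 6 + 10 + (-8) + 8 = 16
|a|^2 = 2^2 + 5^2 + 4^2 + 4^2 = 61
|b|^2 = 3^2 + 2^2 + (-2)^2 + 2^2 = 21
(a.b)^2 = 16^2 = 256
|a|^2 * |b|^2 = 61 * 21 = 1281
Result = 256 - 1281 = -1025


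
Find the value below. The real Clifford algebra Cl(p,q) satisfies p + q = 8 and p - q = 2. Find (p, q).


We need p + q = 8 and p - q = 2.
Adding: 2p = 8 + 2 = 10, so p = 5.
Then q = 8 - 5 = 3.
(p, q) = (5, 3)


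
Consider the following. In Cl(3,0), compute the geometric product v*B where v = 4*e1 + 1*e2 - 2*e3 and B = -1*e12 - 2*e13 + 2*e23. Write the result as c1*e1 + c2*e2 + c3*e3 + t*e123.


vB has grade-1 (vector) and grade-3 (trivector) parts: vB = (v _| B) + (v ^ B).
Vector part <vB>_1:
  e1: -v2*b12 - v3*b13 = -(1)*(-1) - (-2)*(-2) = -3
  e2: v1*b12 - v3*b23 = (4)*(-1) - (-2)*(2) = 0
  e3: v1*b13 + v2*b23 = (4)*(-2) + (1)*(2) = -6
Trivector part <vB>_3:
  e123: v1*b23 - v2*b13 + v3*b12 = (4)*(2) - (1)*(-2) + (-2)*(-1) = 12
vB = -3*e1 + 0*e2 - 6*e3 + 12*e123


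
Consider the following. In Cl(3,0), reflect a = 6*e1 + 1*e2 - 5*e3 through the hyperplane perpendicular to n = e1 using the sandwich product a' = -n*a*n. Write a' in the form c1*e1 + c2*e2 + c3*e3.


Reflection formula: a' = -n*a*n, with n = e1 (unit vector, n^2 = 1).
For reflection through hyperplane perp to e1:
The component along e1 flips sign, others stay.
a = (6, 1, -5)
a' = (-6, 1, -5)
a' = -6*e1 + 1*e2 - 5*e3


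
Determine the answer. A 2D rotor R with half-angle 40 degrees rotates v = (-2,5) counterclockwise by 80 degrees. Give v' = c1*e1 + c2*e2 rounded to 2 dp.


Rotor R = cos(40deg) - sin(40deg)*e12
Rotation angle theta = 2 * 40 = 80 degrees
v' = R*v*~R rotates v by theta.
cos(80deg) = 0.1736, sin(80deg) = 0.9848
v'_1 = -2*cos(80deg) - 5*sin(80deg)
= -2*0.1736 - 5*0.9848
= -5.27
v'_2 = -2*sin(80deg) + 5*cos(80deg)
= -2*0.9848 + 5*0.1736
= -1.10
v' = -5.27*e1 - 1.10*e2


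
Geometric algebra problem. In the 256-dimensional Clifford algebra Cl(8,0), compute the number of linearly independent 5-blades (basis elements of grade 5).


Number of grade-k basis blades in Cl(p,q) with n = p + q is C(n, k).
n = 8 + 0 = 8
C(8, 5) = 8! / (5! * 3!)
= 40320 / (120 * 6)
= 56


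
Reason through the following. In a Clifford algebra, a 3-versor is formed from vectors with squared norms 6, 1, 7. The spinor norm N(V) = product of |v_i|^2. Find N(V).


Spinor norm N(V) = |v1|^2 * |v2|^2 * ... * |v3|^2
= 6 * 1 * 7
Running product: 6, 6, 42
N(V) = 42


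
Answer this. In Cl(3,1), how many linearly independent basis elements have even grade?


Even subalgebra dimension = 2^(n-1)
n = 3 + 1 = 4
2^(4 - 1) = 2^3 = 8
Verification: sum of C(4,k) for even k = 1 + 6 + 1 = 8
Result = 8


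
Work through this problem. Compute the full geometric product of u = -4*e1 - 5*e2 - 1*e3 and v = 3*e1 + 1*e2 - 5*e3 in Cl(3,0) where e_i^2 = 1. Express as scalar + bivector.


In Cl(3,0): e_i^2 = 1, e_ie_j = -e_je_i for i != j.
Scalar part = u . v = (-4)*3 + (-5)*1 + (-1)*(-5)
= -12 + (-5) + 5 = -12
e12 coeff = (-4)*1 - (-5)*3 = -4 - (-15) = 11
e13 coeff = (-4)*(-5) - (-1)*3 = 20 - (-3) = 23
e23 coeff = (-5)*(-5) - (-1)*1 = 25 - (-1) = 26
uv = -12 + 11*e12 + 23*e13 + 26*e23


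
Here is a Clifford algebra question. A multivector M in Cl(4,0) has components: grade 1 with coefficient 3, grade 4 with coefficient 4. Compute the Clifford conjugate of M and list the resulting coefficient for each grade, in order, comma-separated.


Clifford conjugate sign for grade k: (-1)^(k(k+1)/2)
Grade 1: (-1)^(1*2/2) = (-1)^1 = -1, coeff 3 -> -3
Grade 4: (-1)^(4*5/2) = (-1)^10 = 1, coeff 4 -> 4
Conjugated coefficients: -3, 4


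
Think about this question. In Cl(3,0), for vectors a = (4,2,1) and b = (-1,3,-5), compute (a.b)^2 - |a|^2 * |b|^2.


a . b = 4*(-1) + 2*3 + 1*(-5)
= -4 + 6 + (-5) = -3
|a|^2 = 4^2 + 2^2 + 1^2 = 21
|b|^2 = (-1)^2 + 3^2 + (-5)^2 = 35
(a.b)^2 = (-3)^2 = 9
|a|^2 * |b|^2 = 21 * 35 = 735
Result = 9 - 735 = -726


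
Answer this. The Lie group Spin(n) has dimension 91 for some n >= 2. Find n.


dim Spin(n) = dim so(n) = n(n-1)/2.
Solve n(n-1)/2 = 91, i.e. n^2 - n - 182 = 0.
Discriminant = 1 + 8*91 = 729
n = (1 + sqrt(729))/2 = (1 + 27)/2 = 14


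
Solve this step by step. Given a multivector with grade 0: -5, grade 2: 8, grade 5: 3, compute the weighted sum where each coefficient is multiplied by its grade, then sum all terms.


Grade-weighted sum = sum of grade_k * coefficient_k
0*(-5) = 0
2*8 = 16
5*3 = 15
Total = 0 + 16 + 15 = 31


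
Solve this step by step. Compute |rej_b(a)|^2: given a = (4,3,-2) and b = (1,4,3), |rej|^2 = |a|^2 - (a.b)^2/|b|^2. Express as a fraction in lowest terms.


|a|^2 = 4^2 + 3^2 + (-2)^2 = 29
|b|^2 = 1^2 + 4^2 + 3^2 = 26
a . b = 4*1 + 3*4 + (-2)*3 = 10
(a.b)^2 = 10^2 = 100
|rej|^2 = 29 - 100/26
= (754 - 100)/26
= 654/26
In lowest terms: 327/13


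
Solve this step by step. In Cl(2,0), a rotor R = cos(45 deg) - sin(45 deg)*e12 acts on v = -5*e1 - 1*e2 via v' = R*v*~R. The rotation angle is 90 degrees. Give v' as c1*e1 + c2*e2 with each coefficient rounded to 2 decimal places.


Rotor R = cos(45deg) - sin(45deg)*e12
Rotation angle theta = 2 * 45 = 90 degrees
v' = R*v*~R rotates v by theta.
cos(90deg) = 0.0000, sin(90deg) = 1.0000
v'_1 = -5*cos(90deg) - (-1)*sin(90deg)
= -5*0.0000 - (-1)*1.0000
= 1.00
v'_2 = -5*sin(90deg) + (-1)*cos(90deg)
= -5*1.0000 + (-1)*0.0000
= -5.00
v' = 1.00*e1 - 5.00*e2


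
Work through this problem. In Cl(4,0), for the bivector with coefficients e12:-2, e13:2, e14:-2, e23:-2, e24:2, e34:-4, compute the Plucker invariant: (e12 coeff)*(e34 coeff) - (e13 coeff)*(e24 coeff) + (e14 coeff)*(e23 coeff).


Plucker relation: af - be + cd
a*f = (-2)*(-4) = 8
b*e = 2*2 = 4
c*d = (-2)*(-2) = 4
af - be + cd = 8 - 4 + 4
= 8


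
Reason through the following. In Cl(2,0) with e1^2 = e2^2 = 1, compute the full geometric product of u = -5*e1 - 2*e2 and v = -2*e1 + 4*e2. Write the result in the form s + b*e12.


Expand: (-5*e1 - 2*e2)(-2*e1 + 4*e2)
= (-5)*(-2)*e1e1 + (-5)*4*e1e2 + (-2)*(-2)*e2e1 + (-2)*4*e2e2
Using e1^2 = e2^2 = 1, e2e1 = -e1e2:
Scalar part s = (-5)*(-2) + (-2)*4 = 10 + (-8) = 2
Bivector part b = (-5)*4 - (-2)*(-2) = -20 - 4 = -24
uv = 2 - 24*e12


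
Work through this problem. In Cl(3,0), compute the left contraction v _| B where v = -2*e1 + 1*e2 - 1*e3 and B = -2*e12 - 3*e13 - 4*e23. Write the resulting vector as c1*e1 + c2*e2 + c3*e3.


Left contraction v _| B = <vB>_1 (grade-1 part of the geometric product vB).
Using e1_|e12 = e2, e2_|e12 = -e1, e1_|e13 = e3, e3_|e13 = -e1, e2_|e23 = e3, e3_|e23 = -e2:
e1 coeff: -v2*b12 - v3*b13 = -(1)*(-2) - (-1)*(-3) = -1
e2 coeff: v1*b12 - v3*b23 = (-2)*(-2) - (-1)*(-4) = 0
e3 coeff: v1*b13 + v2*b23 = (-2)*(-3) + (1)*(-4) = 2
v _| B = -1*e1 + 0*e2 + 2*e3


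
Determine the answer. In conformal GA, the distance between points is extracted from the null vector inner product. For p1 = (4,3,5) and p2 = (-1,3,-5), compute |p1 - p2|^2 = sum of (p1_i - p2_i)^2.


p1 - p2 = (5, 0, 10)
|p1 - p2|^2 = 5^2 + 0^2 + 10^2
= 25 + 0 + 100
= 125


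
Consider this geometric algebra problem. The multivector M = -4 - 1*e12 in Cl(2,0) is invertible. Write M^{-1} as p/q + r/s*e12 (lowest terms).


M = -4 - 1*e12, where e12^2 = -1.
Since M commutes with its reverse ~M = a - b*e12, M * ~M = a^2 - b^2*e12^2 = a^2 + b^2.
So M^{-1} = ~M / (a^2 + b^2) = (a - b*e12)/(a^2 + b^2).
a^2 + b^2 = 16 + 1 = 17
Scalar part = -4/17 = -4/17
Bivector coeff = 1/17 = 1/17
M^{-1} = -4/17 + 1/17*e12


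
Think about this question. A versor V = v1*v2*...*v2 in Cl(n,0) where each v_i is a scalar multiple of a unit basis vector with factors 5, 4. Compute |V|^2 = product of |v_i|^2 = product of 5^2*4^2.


Each vector v_i has |v_i|^2 = s_i^2
Squared scales: 5^2 = 25, 4^2 = 16
|V|^2 = 25 * 16
= 400


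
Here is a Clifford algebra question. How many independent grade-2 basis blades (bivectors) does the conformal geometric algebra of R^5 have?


The conformal model of R^5 uses Cl(6,1) with m = 5 + 2 = 7 generators.
Number of grade-2 blades = C(m, 2) = C(7, 2)
= 7*6/2 = 21


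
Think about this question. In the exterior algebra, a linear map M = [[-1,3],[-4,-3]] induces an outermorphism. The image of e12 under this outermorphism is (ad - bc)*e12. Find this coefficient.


The outermorphism of a linear map f sends e1^e2 to f(e1)^f(e2).
f(e1) = -1*e1 - 4*e2
f(e2) = 3*e1 - 3*e2
f(e1) ^ f(e2) = (-1*e1 - 4*e2) ^ (3*e1 - 3*e2)
= (-1)*(-3)*e12 + (-4)*3*e21
= (3 - (-12))*e12
= 15*e12
Coefficient = 15


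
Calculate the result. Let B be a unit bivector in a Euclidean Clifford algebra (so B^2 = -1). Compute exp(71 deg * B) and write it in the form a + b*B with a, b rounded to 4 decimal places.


For a unit bivector B with B^2 = -1, the exponential series gives
e^(theta*B) = cos(theta) + sin(theta)*B (the GA analogue of Euler's formula).
theta = 71 degrees = 1.239184 rad
cos(71 deg) = 0.3256
sin(71 deg) = 0.9455
exp(theta*B) = 0.3256 + 0.9455*B


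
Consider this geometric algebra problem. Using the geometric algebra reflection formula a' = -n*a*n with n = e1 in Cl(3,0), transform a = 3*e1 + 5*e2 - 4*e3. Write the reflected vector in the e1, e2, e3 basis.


Reflection formula: a' = -n*a*n, with n = e1 (unit vector, n^2 = 1).
For reflection through hyperplane perp to e1:
The component along e1 flips sign, others stay.
a = (3, 5, -4)
a' = (-3, 5, -4)
a' = -3*e1 + 5*e2 - 4*e3


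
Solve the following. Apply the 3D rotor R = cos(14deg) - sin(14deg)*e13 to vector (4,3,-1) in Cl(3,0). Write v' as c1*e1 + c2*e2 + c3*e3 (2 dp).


Rotor R = cos(14deg) - sin(14deg)*e13
Rotation angle theta = 2 * 14 = 28 degrees in the e13 plane (e1 -> e3).
The component perpendicular to the plane (e2) is invariant: v'_2 = v2 = 3.00
cos(28deg) = 0.8829, sin(28deg) = 0.4695
v'_1 = v1*cos(theta) - v3*sin(theta) = 4*0.8829 - (-1)*0.4695 = 4.00
v'_3 = v1*sin(theta) + v3*cos(theta) = 4*0.4695 + (-1)*0.8829 = 0.99
v' = 4.00*e1 + 3.00*e2 + 0.99*e3


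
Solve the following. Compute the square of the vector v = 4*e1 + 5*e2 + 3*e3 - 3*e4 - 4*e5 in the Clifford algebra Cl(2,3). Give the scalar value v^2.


v^2 = sum of c_i^2 * e_i^2
Positive signature terms (e_i^2 = +1): 4^2 + 5^2 = 41
Negative signature terms (e_j^2 = -1): 3^2 + (-3)^2 + (-4)^2 = 34
v^2 = 41 - 34 = 7


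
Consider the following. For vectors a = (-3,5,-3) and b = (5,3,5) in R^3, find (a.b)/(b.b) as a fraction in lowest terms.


Projection coefficient = (a . b) / (b . b)
a . b = (-3)*5 + 5*3 + (-3)*5
= -15 + 15 + (-15) = -15
b . b = 5^2 + 3^2 + 5^2
= 25 + 9 + 25 = 59
Coefficient = -15/59
In lowest terms: -15/59


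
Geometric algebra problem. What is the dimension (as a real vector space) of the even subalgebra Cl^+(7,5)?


Even subalgebra dimension = 2^(n-1)
n = 7 + 5 = 12
2^(12 - 1) = 2^11 = 2048
Verification: sum of C(12,k) for even k = 1 + 66 + 495 + 924 + 495 + 66 + 1 = 2048
Result = 2048


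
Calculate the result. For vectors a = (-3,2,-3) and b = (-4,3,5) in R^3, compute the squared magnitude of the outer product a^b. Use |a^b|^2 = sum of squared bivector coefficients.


a wedge b = (a1*b2 - a2*b1)*e12 + (a1*b3 - a3*b1)*e13 + (a2*b3 - a3*b2)*e23
e12 coeff: (-3)*3 - 2*(-4) = -9 - (-8) = -1
e13 coeff: (-3)*5 - (-3)*(-4) = -15 - 12 = -27
e23 coeff: 2*5 - (-3)*3 = 10 - (-9) = 19
|a wedge b|^2 = (-1)^2 + (-27)^2 + 19^2
= 1 + 729 + 361
= 1091


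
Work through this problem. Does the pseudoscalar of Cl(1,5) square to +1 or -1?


The pseudoscalar I = e1...e_n (product of all n generators) of Cl(p,q) satisfies I^2 = (-1)^(q + n(n-1)/2).
p = 1, q = 5, n = p + q = 6
n(n-1)/2 = 6 * 5 / 2 = 15
Exponent = q + n(n-1)/2 = 5 + 15 = 20
I^2 = (-1)^20 = +1


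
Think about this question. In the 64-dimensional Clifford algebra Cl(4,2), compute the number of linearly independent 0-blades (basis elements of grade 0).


Number of grade-k basis blades in Cl(p,q) with n = p + q is C(n, k).
n = 4 + 2 = 6
C(6, 0) = 6! / (0! * 6!)
= 720 / (1 * 720)
= 1


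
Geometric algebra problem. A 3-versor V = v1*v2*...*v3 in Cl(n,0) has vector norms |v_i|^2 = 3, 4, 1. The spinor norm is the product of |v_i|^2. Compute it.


Spinor norm N(V) = |v1|^2 * |v2|^2 * ... * |v3|^2
= 3 * 4 * 1
Running product: 3, 12, 12
N(V) = 12


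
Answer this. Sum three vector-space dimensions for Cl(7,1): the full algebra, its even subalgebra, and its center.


n = 7 + 1 = 8
Total dim = 2^8 = 256
Even subalgebra dim = 2^7 = 128
n is even, so center dim = 1
Sum = 256 + 128 + 1 = 385


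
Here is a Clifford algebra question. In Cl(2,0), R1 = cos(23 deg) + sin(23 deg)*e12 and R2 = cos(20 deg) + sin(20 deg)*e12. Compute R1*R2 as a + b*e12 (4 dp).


Same-plane rotors commute and their half-angles add:
R1*R2 = cos(a1 + a2) + sin(a1 + a2)*e12.
a1 + a2 = 23 + 20 = 43 deg
cos(43 deg) = 0.7314
sin(43 deg) = 0.6820
R1*R2 = 0.7314 + 0.6820*e12


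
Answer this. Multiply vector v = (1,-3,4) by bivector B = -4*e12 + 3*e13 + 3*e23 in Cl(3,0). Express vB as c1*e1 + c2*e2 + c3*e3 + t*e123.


vB has grade-1 (vector) and grade-3 (trivector) parts: vB = (v _| B) + (v ^ B).
Vector part <vB>_1:
  e1: -v2*b12 - v3*b13 = -(-3)*(-4) - (4)*(3) = -24
  e2: v1*b12 - v3*b23 = (1)*(-4) - (4)*(3) = -16
  e3: v1*b13 + v2*b23 = (1)*(3) + (-3)*(3) = -6
Trivector part <vB>_3:
  e123: v1*b23 - v2*b13 + v3*b12 = (1)*(3) - (-3)*(3) + (4)*(-4) = -4
vB = -24*e1 - 16*e2 - 6*e3 - 4*e123


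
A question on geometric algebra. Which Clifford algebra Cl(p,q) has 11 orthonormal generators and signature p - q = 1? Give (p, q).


We need p + q = 11 and p - q = 1.
Adding: 2p = 11 + 1 = 12, so p = 6.
Then q = 11 - 6 = 5.
(p, q) = (6, 5)


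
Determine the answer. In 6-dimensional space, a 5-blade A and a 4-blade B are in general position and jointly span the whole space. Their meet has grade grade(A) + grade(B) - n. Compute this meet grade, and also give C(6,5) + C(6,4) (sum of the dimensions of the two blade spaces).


Meet grade = grade(A) + grade(B) - n
= 5 + 4 - 6 = 3
C(6,5) = 6
C(6,4) = 15
dim_A + dim_B = 6 + 15 = 21


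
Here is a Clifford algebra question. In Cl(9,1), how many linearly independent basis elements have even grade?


Even subalgebra dimension = 2^(n-1)
n = 9 + 1 = 10
2^(10 - 1) = 2^9 = 512
Verification: sum of C(10,k) for even k = 1 + 45 + 210 + 210 + 45 + 1 = 512
Result = 512


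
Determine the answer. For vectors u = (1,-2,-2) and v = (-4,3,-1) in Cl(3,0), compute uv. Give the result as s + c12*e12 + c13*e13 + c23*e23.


In Cl(3,0): e_i^2 = 1, e_ie_j = -e_je_i for i != j.
Scalar part = u . v = 1*(-4) + (-2)*3 + (-2)*(-1)
= -4 + (-6) + 2 = -8
e12 coeff = 1*3 - (-2)*(-4) = 3 - 8 = -5
e13 coeff = 1*(-1) - (-2)*(-4) = -1 - 8 = -9
e23 coeff = (-2)*(-1) - (-2)*3 = 2 - (-6) = 8
uv = -8 - 5*e12 - 9*e13 + 8*e23


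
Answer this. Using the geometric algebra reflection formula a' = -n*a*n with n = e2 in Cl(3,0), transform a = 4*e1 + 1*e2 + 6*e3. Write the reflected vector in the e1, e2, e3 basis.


Reflection formula: a' = -n*a*n, with n = e2 (unit vector, n^2 = 1).
For reflection through hyperplane perp to e2:
The component along e2 flips sign, others stay.
a = (4, 1, 6)
a' = (4, -1, 6)
a' = 4*e1 - 1*e2 + 6*e3


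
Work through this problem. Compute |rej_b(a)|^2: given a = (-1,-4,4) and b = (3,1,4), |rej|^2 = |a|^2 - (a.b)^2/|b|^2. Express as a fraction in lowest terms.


|a|^2 = (-1)^2 + (-4)^2 + 4^2 = 33
|b|^2 = 3^2 + 1^2 + 4^2 = 26
a . b = (-1)*3 + (-4)*1 + 4*4 = 9
(a.b)^2 = 9^2 = 81
|rej|^2 = 33 - 81/26
= (858 - 81)/26
= 777/26
In lowest terms: 777/26


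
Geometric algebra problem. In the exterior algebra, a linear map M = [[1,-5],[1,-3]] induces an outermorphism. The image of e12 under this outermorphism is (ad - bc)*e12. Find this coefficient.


The outermorphism of a linear map f sends e1^e2 to f(e1)^f(e2).
f(e1) = 1*e1 + 1*e2
f(e2) = -5*e1 - 3*e2
f(e1) ^ f(e2) = (1*e1 + 1*e2) ^ (-5*e1 - 3*e2)
= 1*(-3)*e12 + 1*(-5)*e21
= (-3 - (-5))*e12
= 2*e12
Coefficient = 2


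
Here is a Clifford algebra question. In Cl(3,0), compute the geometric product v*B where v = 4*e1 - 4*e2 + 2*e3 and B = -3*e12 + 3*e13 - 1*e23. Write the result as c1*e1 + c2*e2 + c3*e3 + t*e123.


vB has grade-1 (vector) and grade-3 (trivector) parts: vB = (v _| B) + (v ^ B).
Vector part <vB>_1:
  e1: -v2*b12 - v3*b13 = -(-4)*(-3) - (2)*(3) = -18
  e2: v1*b12 - v3*b23 = (4)*(-3) - (2)*(-1) = -10
  e3: v1*b13 + v2*b23 = (4)*(3) + (-4)*(-1) = 16
Trivector part <vB>_3:
  e123: v1*b23 - v2*b13 + v3*b12 = (4)*(-1) - (-4)*(3) + (2)*(-3) = 2
vB = -18*e1 - 10*e2 + 16*e3 + 2*e123


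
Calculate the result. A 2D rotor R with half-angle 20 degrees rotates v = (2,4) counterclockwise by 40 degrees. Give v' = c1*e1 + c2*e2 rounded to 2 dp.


Rotor R = cos(20deg) - sin(20deg)*e12
Rotation angle theta = 2 * 20 = 40 degrees
v' = R*v*~R rotates v by theta.
cos(40deg) = 0.7660, sin(40deg) = 0.6428
v'_1 = 2*cos(40deg) - 4*sin(40deg)
= 2*0.7660 - 4*0.6428
= -1.04
v'_2 = 2*sin(40deg) + 4*cos(40deg)
= 2*0.6428 + 4*0.7660
= 4.35
v' = -1.04*e1 + 4.35*e2


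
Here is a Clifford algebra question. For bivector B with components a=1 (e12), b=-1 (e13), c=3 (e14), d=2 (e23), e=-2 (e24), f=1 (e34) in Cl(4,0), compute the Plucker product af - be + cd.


Plucker relation: af - be + cd
a*f = 1*1 = 1
b*e = (-1)*(-2) = 2
c*d = 3*2 = 6
af - be + cd = 1 - 2 + 6
= 5


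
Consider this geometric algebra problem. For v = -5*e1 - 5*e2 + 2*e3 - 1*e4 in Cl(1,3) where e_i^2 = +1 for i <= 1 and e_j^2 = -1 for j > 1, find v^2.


v^2 = sum of c_i^2 * e_i^2
Positive signature terms (e_i^2 = +1): (-5)^2 = 25
Negative signature terms (e_j^2 = -1): (-5)^2 + 2^2 + (-1)^2 = 30
v^2 = 25 - 30 = -5


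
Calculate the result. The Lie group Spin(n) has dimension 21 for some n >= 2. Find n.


dim Spin(n) = dim so(n) = n(n-1)/2.
Solve n(n-1)/2 = 21, i.e. n^2 - n - 42 = 0.
Discriminant = 1 + 8*21 = 169
n = (1 + sqrt(169))/2 = (1 + 13)/2 = 7


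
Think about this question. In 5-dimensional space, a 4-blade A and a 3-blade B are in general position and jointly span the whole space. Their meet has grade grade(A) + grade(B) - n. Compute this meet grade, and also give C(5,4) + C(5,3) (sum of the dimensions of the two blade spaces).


Meet grade = grade(A) + grade(B) - n
= 4 + 3 - 5 = 2
C(5,4) = 5
C(5,3) = 10
dim_A + dim_B = 5 + 10 = 15


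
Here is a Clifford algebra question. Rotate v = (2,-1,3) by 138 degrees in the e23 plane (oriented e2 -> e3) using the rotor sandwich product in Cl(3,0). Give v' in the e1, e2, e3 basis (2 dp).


Rotor R = cos(69deg) - sin(69deg)*e23
Rotation angle theta = 2 * 69 = 138 degrees in the e23 plane (e2 -> e3).
The component perpendicular to the plane (e1) is invariant: v'_1 = v1 = 2.00
cos(138deg) = -0.7431, sin(138deg) = 0.6691
v'_2 = v2*cos(theta) - v3*sin(theta) = -1*(-0.7431) - 3*0.6691 = -1.26
v'_3 = v2*sin(theta) + v3*cos(theta) = -1*0.6691 + 3*(-0.7431) = -2.90
v' = 2.00*e1 - 1.26*e2 - 2.90*e3


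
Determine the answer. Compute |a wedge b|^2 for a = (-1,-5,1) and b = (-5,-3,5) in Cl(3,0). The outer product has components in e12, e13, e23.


a wedge b = (a1*b2 - a2*b1)*e12 + (a1*b3 - a3*b1)*e13 + (a2*b3 - a3*b2)*e23
e12 coeff: (-1)*(-3) - (-5)*(-5) = 3 - 25 = -22
e13 coeff: (-1)*5 - 1*(-5) = -5 - (-5) = 0
e23 coeff: (-5)*5 - 1*(-3) = -25 - (-3) = -22
|a wedge b|^2 = (-22)^2 + 0^2 + (-22)^2
= 484 + 0 + 484
= 968


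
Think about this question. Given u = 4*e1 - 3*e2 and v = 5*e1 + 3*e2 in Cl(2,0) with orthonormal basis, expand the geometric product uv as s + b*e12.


Expand: (4*e1 - 3*e2)(5*e1 + 3*e2)
= 4*5*e1e1 + 4*3*e1e2 + (-3)*5*e2e1 + (-3)*3*e2e2
Using e1^2 = e2^2 = 1, e2e1 = -e1e2:
Scalar part s = 4*5 + (-3)*3 = 20 + (-9) = 11
Bivector part b = 4*3 - (-3)*5 = 12 - (-15) = 27
uv = 11 + 27*e12


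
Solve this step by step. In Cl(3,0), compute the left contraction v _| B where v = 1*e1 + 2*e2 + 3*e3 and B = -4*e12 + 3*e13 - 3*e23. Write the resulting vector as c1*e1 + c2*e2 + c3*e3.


Left contraction v _| B = <vB>_1 (grade-1 part of the geometric product vB).
Using e1_|e12 = e2, e2_|e12 = -e1, e1_|e13 = e3, e3_|e13 = -e1, e2_|e23 = e3, e3_|e23 = -e2:
e1 coeff: -v2*b12 - v3*b13 = -(2)*(-4) - (3)*(3) = -1
e2 coeff: v1*b12 - v3*b23 = (1)*(-4) - (3)*(-3) = 5
e3 coeff: v1*b13 + v2*b23 = (1)*(3) + (2)*(-3) = -3
v _| B = -1*e1 + 5*e2 - 3*e3


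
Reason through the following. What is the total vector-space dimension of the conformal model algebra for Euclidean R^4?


The conformal model of R^4 uses Cl(5,1): the 4 Euclidean generators plus two extra orthogonal generators e+ (e+^2 = +1) and e- (e-^2 = -1), from which the null vectors e0, einf are built.
Number of generators m = 4 + 2 = 6.
dim Cl(p,q) = 2^m = 2^6 = 64


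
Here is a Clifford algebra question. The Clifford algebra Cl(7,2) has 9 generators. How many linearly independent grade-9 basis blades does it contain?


Number of grade-k basis blades in Cl(p,q) with n = p + q is C(n, k).
n = 7 + 2 = 9
C(9, 9) = 9! / (9! * 0!)
= 362880 / (362880 * 1)
= 1


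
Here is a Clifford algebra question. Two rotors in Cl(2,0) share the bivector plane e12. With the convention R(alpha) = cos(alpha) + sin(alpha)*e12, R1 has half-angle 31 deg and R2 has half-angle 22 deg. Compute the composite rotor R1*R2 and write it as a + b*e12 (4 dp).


Same-plane rotors commute and their half-angles add:
R1*R2 = cos(a1 + a2) + sin(a1 + a2)*e12.
a1 + a2 = 31 + 22 = 53 deg
cos(53 deg) = 0.6018
sin(53 deg) = 0.7986
R1*R2 = 0.6018 + 0.7986*e12


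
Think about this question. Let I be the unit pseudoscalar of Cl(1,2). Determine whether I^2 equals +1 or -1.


The pseudoscalar I = e1...e_n (product of all n generators) of Cl(p,q) satisfies I^2 = (-1)^(q + n(n-1)/2).
p = 1, q = 2, n = p + q = 3
n(n-1)/2 = 3 * 2 / 2 = 3
Exponent = q + n(n-1)/2 = 2 + 3 = 5
I^2 = (-1)^5 = -1


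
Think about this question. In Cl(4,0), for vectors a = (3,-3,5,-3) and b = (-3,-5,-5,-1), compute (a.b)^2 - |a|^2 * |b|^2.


a . b = 3*(-3) + (-3)*(-5) + 5*(-5) + (-3)*(-1)
= -9 + 15 + (-25) + 3 = -16
|a|^2 = 3^2 + (-3)^2 + 5^2 + (-3)^2 = 52
|b|^2 = (-3)^2 + (-5)^2 + (-5)^2 + (-1)^2 = 60
(a.b)^2 = (-16)^2 = 256
|a|^2 * |b|^2 = 52 * 60 = 3120
Result = 256 - 3120 = -2864


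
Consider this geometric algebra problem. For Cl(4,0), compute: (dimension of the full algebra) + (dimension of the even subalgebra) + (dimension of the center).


n = 4 + 0 = 4
Total dim = 2^4 = 16
Even subalgebra dim = 2^3 = 8
n is even, so center dim = 1
Sum = 16 + 8 + 1 = 25


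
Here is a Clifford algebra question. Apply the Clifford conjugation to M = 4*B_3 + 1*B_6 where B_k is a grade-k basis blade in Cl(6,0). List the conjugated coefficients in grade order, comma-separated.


Clifford conjugate sign for grade k: (-1)^(k(k+1)/2)
Grade 3: (-1)^(3*4/2) = (-1)^6 = 1, coeff 4 -> 4
Grade 6: (-1)^(6*7/2) = (-1)^21 = -1, coeff 1 -> -1
Conjugated coefficients: 4, -1


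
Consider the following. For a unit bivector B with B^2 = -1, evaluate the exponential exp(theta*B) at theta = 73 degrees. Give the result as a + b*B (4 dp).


For a unit bivector B with B^2 = -1, the exponential series gives
e^(theta*B) = cos(theta) + sin(theta)*B (the GA analogue of Euler's formula).
theta = 73 degrees = 1.27409 rad
cos(73 deg) = 0.2924
sin(73 deg) = 0.9563
exp(theta*B) = 0.2924 + 0.9563*B


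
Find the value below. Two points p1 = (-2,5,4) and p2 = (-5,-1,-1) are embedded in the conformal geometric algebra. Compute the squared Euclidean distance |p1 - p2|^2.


p1 - p2 = (3, 6, 5)
|p1 - p2|^2 = 3^2 + 6^2 + 5^2
= 9 + 36 + 25
= 70


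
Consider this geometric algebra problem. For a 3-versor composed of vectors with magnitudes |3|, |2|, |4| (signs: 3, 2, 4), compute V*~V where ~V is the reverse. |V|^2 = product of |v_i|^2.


Each vector v_i has |v_i|^2 = s_i^2
Squared scales: 3^2 = 9, 2^2 = 4, 4^2 = 16
|V|^2 = 9 * 4 * 16
= 576


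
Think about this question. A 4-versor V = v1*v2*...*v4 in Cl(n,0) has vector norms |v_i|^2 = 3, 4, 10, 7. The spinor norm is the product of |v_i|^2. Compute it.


Spinor norm N(V) = |v1|^2 * |v2|^2 * ... * |v4|^2
= 3 * 4 * 10 * 7
Running product: 3, 12, 120, 840
N(V) = 840


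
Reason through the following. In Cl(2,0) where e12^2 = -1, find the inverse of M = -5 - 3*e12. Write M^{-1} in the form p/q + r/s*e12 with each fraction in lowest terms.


M = -5 - 3*e12, where e12^2 = -1.
Since M commutes with its reverse ~M = a - b*e12, M * ~M = a^2 - b^2*e12^2 = a^2 + b^2.
So M^{-1} = ~M / (a^2 + b^2) = (a - b*e12)/(a^2 + b^2).
a^2 + b^2 = 25 + 9 = 34
Scalar part = -5/34 = -5/34
Bivector coeff = 3/34 = 3/34
M^{-1} = -5/34 + 3/34*e12


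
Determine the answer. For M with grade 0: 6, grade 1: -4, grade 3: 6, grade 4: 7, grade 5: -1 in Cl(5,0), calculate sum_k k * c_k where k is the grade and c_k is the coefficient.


Grade-weighted sum = sum of grade_k * coefficient_k
0*6 = 0
1*(-4) = -4
3*6 = 18
4*7 = 28
5*(-1) = -5
Total = 0 + (-4) + 18 + 28 + (-5) = 37


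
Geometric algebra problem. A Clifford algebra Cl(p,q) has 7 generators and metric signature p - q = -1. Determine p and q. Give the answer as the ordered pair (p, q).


We need p + q = 7 and p - q = -1.
Adding: 2p = 7 + (-1) = 6, so p = 3.
Then q = 7 - 3 = 4.
(p, q) = (3, 4)


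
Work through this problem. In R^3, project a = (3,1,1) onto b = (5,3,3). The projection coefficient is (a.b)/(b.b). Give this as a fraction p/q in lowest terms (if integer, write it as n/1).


Projection coefficient = (a . b) / (b . b)
a . b = 3*5 + 1*3 + 1*3
= 15 + 3 + 3 = 21
b . b = 5^2 + 3^2 + 3^2
= 25 + 9 + 9 = 43
Coefficient = 21/43
In lowest terms: 21/43


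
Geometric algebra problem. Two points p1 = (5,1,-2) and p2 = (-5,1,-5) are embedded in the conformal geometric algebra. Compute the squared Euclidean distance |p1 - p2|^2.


p1 - p2 = (10, 0, 3)
|p1 - p2|^2 = 10^2 + 0^2 + 3^2
= 100 + 0 + 9
= 109


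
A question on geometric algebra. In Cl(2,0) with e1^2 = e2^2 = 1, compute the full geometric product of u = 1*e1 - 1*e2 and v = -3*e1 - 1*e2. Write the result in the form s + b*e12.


Expand: (1*e1 - 1*e2)(-3*e1 - 1*e2)
= 1*(-3)*e1e1 + 1*(-1)*e1e2 + (-1)*(-3)*e2e1 + (-1)*(-1)*e2e2
Using e1^2 = e2^2 = 1, e2e1 = -e1e2:
Scalar part s = 1*(-3) + (-1)*(-1) = -3 + 1 = -2
Bivector part b = 1*(-1) - (-1)*(-3) = -1 - 3 = -4
uv = -2 - 4*e12


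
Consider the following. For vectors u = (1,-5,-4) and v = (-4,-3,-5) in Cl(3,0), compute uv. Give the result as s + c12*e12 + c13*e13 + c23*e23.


In Cl(3,0): e_i^2 = 1, e_ie_j = -e_je_i for i != j.
Scalar part = u . v = 1*(-4) + (-5)*(-3) + (-4)*(-5)
= -4 + 15 + 20 = 31
e12 coeff = 1*(-3) - (-5)*(-4) = -3 - 20 = -23
e13 coeff = 1*(-5) - (-4)*(-4) = -5 - 16 = -21
e23 coeff = (-5)*(-5) - (-4)*(-3) = 25 - 12 = 13
uv = 31 - 23*e12 - 21*e13 + 13*e23


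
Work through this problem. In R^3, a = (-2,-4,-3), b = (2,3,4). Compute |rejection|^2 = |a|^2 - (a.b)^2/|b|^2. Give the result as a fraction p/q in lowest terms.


|a|^2 = (-2)^2 + (-4)^2 + (-3)^2 = 29
|b|^2 = 2^2 + 3^2 + 4^2 = 29
a . b = (-2)*2 + (-4)*3 + (-3)*4 = -28
(a.b)^2 = (-28)^2 = 784
|rej|^2 = 29 - 784/29
= (841 - 784)/29
= 57/29
In lowest terms: 57/29


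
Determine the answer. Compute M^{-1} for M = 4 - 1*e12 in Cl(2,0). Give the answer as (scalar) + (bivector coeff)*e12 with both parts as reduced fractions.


M = 4 - 1*e12, where e12^2 = -1.
Since M commutes with its reverse ~M = a - b*e12, M * ~M = a^2 - b^2*e12^2 = a^2 + b^2.
So M^{-1} = ~M / (a^2 + b^2) = (a - b*e12)/(a^2 + b^2).
a^2 + b^2 = 16 + 1 = 17
Scalar part = 4/17 = 4/17
Bivector coeff = 1/17 = 1/17
M^{-1} = 4/17 + 1/17*e12


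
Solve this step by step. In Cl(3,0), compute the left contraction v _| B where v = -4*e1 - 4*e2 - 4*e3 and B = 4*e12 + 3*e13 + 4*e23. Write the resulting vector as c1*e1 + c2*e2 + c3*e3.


Left contraction v _| B = <vB>_1 (grade-1 part of the geometric product vB).
Using e1_|e12 = e2, e2_|e12 = -e1, e1_|e13 = e3, e3_|e13 = -e1, e2_|e23 = e3, e3_|e23 = -e2:
e1 coeff: -v2*b12 - v3*b13 = -(-4)*(4) - (-4)*(3) = 28
e2 coeff: v1*b12 - v3*b23 = (-4)*(4) - (-4)*(4) = 0
e3 coeff: v1*b13 + v2*b23 = (-4)*(3) + (-4)*(4) = -28
v _| B = 28*e1 + 0*e2 - 28*e3


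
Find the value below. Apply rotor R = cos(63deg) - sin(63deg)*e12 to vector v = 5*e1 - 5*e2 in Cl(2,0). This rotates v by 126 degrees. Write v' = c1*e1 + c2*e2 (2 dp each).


Rotor R = cos(63deg) - sin(63deg)*e12
Rotation angle theta = 2 * 63 = 126 degrees
v' = R*v*~R rotates v by theta.
cos(126deg) = -0.5878, sin(126deg) = 0.8090
v'_1 = 5*cos(126deg) - (-5)*sin(126deg)
= 5*(-0.5878) - (-5)*0.8090
= 1.11
v'_2 = 5*sin(126deg) + (-5)*cos(126deg)
= 5*0.8090 + (-5)*(-0.5878)
= 6.98
v' = 1.11*e1 + 6.98*e2


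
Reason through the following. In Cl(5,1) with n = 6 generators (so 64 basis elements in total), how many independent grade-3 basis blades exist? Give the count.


Number of grade-k basis blades in Cl(p,q) with n = p + q is C(n, k).
n = 5 + 1 = 6
C(6, 3) = 6! / (3! * 3!)
= 720 / (6 * 6)
= 20


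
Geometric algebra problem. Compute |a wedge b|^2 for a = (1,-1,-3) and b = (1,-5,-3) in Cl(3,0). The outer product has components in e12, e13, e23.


a wedge b = (a1*b2 - a2*b1)*e12 + (a1*b3 - a3*b1)*e13 + (a2*b3 - a3*b2)*e23
e12 coeff: 1*(-5) - (-1)*1 = -5 - (-1) = -4
e13 coeff: 1*(-3) - (-3)*1 = -3 - (-3) = 0
e23 coeff: (-1)*(-3) - (-3)*(-5) = 3 - 15 = -12
|a wedge b|^2 = (-4)^2 + 0^2 + (-12)^2
= 16 + 0 + 144
= 160


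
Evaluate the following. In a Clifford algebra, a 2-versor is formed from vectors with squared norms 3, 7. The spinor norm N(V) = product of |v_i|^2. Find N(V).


Spinor norm N(V) = |v1|^2 * |v2|^2 * ... * |v2|^2
= 3 * 7
Running product: 3, 21
N(V) = 21


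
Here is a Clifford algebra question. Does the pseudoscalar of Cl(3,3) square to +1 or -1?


The pseudoscalar I = e1...e_n (product of all n generators) of Cl(p,q) satisfies I^2 = (-1)^(q + n(n-1)/2).
p = 3, q = 3, n = p + q = 6
n(n-1)/2 = 6 * 5 / 2 = 15
Exponent = q + n(n-1)/2 = 3 + 15 = 18
I^2 = (-1)^18 = +1


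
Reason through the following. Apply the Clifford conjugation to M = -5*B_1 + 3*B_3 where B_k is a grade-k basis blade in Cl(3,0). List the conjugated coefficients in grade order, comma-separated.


Clifford conjugate sign for grade k: (-1)^(k(k+1)/2)
Grade 1: (-1)^(1*2/2) = (-1)^1 = -1, coeff -5 -> 5
Grade 3: (-1)^(3*4/2) = (-1)^6 = 1, coeff 3 -> 3
Conjugated coefficients: 5, 3


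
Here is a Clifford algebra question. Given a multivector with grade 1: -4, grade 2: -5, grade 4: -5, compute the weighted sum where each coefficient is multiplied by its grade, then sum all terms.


Grade-weighted sum = sum of grade_k * coefficient_k
1*(-4) = -4
2*(-5) = -10
4*(-5) = -20
Total = -4 + (-10) + (-20) = -34


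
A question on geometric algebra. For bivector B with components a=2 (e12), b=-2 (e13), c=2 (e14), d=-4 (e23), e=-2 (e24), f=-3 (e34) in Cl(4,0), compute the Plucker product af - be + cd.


Plucker relation: af - be + cd
a*f = 2*(-3) = -6
b*e = (-2)*(-2) = 4
c*d = 2*(-4) = -8
af - be + cd = -6 - 4 + (-8)
= -18


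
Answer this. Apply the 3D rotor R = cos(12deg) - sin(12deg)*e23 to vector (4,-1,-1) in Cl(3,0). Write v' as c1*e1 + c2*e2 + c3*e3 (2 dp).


Rotor R = cos(12deg) - sin(12deg)*e23
Rotation angle theta = 2 * 12 = 24 degrees in the e23 plane (e2 -> e3).
The component perpendicular to the plane (e1) is invariant: v'_1 = v1 = 4.00
cos(24deg) = 0.9135, sin(24deg) = 0.4067
v'_2 = v2*cos(theta) - v3*sin(theta) = -1*0.9135 - (-1)*0.4067 = -0.51
v'_3 = v2*sin(theta) + v3*cos(theta) = -1*0.4067 + (-1)*0.9135 = -1.32
v' = 4.00*e1 - 0.51*e2 - 1.32*e3


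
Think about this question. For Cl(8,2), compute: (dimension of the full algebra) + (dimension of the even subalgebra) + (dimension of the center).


n = 8 + 2 = 10
Total dim = 2^10 = 1024
Even subalgebra dim = 2^9 = 512
n is even, so center dim = 1
Sum = 1024 + 512 + 1 = 1537


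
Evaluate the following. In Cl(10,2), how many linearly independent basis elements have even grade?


Even subalgebra dimension = 2^(n-1)
n = 10 + 2 = 12
2^(12 - 1) = 2^11 = 2048
Verification: sum of C(12,k) for even k = 1 + 66 + 495 + 924 + 495 + 66 + 1 = 2048
Result = 2048


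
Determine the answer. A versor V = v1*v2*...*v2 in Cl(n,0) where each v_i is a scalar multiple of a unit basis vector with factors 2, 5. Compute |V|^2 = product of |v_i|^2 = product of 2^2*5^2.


Each vector v_i has |v_i|^2 = s_i^2
Squared scales: 2^2 = 4, 5^2 = 25
|V|^2 = 4 * 25
= 100


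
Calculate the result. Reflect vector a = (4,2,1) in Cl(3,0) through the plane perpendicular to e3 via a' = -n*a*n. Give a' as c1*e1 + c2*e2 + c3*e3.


Reflection formula: a' = -n*a*n, with n = e3 (unit vector, n^2 = 1).
For reflection through hyperplane perp to e3:
The component along e3 flips sign, others stay.
a = (4, 2, 1)
a' = (4, 2, -1)
a' = 4*e1 + 2*e2 - 1*e3


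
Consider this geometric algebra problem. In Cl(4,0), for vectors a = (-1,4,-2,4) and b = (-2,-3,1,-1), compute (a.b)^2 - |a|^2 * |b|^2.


a . b = (-1)*(-2) + 4*(-3) + (-2)*1 + 4*(-1)
= 2 + (-12) + (-2) + (-4) = -16
|a|^2 = (-1)^2 + 4^2 + (-2)^2 + 4^2 = 37
|b|^2 = (-2)^2 + (-3)^2 + 1^2 + (-1)^2 = 15
(a.b)^2 = (-16)^2 = 256
|a|^2 * |b|^2 = 37 * 15 = 555
Result = 256 - 555 = -299


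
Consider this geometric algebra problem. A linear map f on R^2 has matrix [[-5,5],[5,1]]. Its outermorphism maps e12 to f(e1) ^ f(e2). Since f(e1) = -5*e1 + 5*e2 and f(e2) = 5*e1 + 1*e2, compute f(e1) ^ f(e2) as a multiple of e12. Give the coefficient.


The outermorphism of a linear map f sends e1^e2 to f(e1)^f(e2).
f(e1) = -5*e1 + 5*e2
f(e2) = 5*e1 + 1*e2
f(e1) ^ f(e2) = (-5*e1 + 5*e2) ^ (5*e1 + 1*e2)
= (-5)*1*e12 + 5*5*e21
= (-5 - 25)*e12
= -30*e12
Coefficient = -30
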